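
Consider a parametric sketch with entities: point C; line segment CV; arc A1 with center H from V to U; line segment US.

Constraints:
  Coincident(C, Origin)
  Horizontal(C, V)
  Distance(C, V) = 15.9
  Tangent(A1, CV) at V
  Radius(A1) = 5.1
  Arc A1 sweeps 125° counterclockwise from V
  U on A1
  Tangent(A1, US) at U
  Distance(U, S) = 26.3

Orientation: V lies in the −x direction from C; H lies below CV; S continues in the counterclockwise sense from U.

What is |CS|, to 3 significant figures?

30.0

C is at the origin; CV is horizontal with |CV| = 15.9 and V on the −x side, so V = (-15.9, 0.00). Tangency of A1 to CV means the radius HV is perpendicular to CV, so H = V + (0, -5.1) = (-15.9, -5.10). On A1, V sits at bearing 90° from H; a 125° counterclockwise sweep puts U at bearing 215°, so U = H + 5.1·(cos 215°, sin 215°) = (-20.1, -8.03). Since A1 is tangent to US there, HU ⟂ US, so US runs along (−sin 215°, cos 215°); with |US| = 26.3, S = (-4.99, -29.6). Then |CS| = |S − C| = 30.0.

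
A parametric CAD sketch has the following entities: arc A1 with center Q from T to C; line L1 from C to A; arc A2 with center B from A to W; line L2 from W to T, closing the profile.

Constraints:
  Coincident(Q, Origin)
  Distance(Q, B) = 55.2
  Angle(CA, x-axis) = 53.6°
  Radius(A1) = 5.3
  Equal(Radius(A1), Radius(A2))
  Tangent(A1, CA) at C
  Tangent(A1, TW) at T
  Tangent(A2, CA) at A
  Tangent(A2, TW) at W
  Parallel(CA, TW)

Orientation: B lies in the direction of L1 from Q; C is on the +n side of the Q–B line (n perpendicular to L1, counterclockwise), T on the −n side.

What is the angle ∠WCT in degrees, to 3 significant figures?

79.1°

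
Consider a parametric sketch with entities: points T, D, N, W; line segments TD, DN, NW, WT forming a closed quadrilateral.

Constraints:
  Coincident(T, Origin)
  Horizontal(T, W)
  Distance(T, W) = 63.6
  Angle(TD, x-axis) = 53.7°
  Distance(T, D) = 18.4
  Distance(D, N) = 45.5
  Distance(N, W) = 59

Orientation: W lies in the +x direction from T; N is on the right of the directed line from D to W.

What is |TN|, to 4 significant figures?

33.32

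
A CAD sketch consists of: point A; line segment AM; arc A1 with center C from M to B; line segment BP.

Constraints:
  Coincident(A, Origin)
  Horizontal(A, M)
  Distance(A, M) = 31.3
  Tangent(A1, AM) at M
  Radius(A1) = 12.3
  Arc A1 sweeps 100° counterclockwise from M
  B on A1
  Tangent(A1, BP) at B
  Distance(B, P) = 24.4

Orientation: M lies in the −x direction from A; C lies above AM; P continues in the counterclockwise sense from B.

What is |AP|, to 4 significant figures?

45.04

A is at the origin; AM is horizontal with |AM| = 31.3 and M on the −x side, so M = (-31.30, 0.000). Tangency of A1 to AM means the radius CM is perpendicular to AM, so C = M + (0, 12.3) = (-31.30, 12.30). On A1, M sits at bearing -90° from C; a 100° counterclockwise sweep puts B at bearing 10°, so B = C + 12.3·(cos 10°, sin 10°) = (-19.19, 14.44). The tangent condition forces CB to be normal to BP, so BP runs along (−sin 10°, cos 10°); with |BP| = 24.4, P = (-23.42, 38.47). Then |AP| = |P − A| = 45.04.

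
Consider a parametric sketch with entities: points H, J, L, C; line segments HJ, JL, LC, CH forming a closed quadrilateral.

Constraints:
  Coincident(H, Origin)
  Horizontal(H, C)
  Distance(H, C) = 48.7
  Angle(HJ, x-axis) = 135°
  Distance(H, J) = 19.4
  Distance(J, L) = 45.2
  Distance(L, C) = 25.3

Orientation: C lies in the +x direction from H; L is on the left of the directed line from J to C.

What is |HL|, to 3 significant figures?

36.2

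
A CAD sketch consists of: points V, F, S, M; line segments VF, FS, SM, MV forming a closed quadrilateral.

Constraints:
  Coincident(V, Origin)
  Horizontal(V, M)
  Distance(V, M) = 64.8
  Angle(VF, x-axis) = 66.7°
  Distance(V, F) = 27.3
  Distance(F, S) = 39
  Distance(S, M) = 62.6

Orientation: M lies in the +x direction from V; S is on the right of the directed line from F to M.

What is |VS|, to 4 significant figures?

13.75

Checks: |FS| = 39.00 ✓; |SM| = 62.60 ✓.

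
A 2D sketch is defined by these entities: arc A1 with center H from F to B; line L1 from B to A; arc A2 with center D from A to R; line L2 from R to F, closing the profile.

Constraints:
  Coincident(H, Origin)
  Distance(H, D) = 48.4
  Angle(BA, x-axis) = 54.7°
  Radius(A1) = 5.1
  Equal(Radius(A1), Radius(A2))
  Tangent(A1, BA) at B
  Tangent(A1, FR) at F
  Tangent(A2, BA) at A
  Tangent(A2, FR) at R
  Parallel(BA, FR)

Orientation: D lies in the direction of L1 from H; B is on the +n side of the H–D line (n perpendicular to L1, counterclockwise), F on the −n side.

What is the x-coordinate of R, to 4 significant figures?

32.13

The slot axis is L1's direction at 54.7°, so u = (cos 54.7°, sin 54.7°) = (0.5779, 0.8161) and n = (−sin 54.7°, cos 54.7°) = (-0.8161, 0.5779). H is at the origin and D lies 48.4 along u from H, so D = 48.4·u = (27.97, 39.50). Tangency of A1 to both parallel lines with radius 5.1 puts B and F at H ± 5.1·n: B = (-4.162, 2.947), F = (4.162, -2.947). Equal radii place A and R the same way about D: A = D + 5.1·n = (23.81, 42.45), R = D − 5.1·n = (32.13, 36.55). So R.x = 32.13.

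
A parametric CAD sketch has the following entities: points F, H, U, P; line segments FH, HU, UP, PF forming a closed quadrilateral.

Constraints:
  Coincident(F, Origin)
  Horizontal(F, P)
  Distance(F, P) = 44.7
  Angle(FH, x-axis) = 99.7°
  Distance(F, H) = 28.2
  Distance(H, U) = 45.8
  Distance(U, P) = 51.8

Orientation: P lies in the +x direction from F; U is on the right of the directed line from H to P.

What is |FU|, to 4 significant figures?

18.41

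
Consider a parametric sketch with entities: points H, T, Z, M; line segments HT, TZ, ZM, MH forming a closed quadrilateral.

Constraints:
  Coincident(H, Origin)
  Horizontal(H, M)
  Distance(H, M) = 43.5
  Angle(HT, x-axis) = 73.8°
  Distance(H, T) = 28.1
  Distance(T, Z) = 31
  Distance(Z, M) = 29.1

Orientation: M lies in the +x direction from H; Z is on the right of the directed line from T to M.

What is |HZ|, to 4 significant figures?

14.95

Checks: |TZ| = 31.00 ✓; |ZM| = 29.10 ✓.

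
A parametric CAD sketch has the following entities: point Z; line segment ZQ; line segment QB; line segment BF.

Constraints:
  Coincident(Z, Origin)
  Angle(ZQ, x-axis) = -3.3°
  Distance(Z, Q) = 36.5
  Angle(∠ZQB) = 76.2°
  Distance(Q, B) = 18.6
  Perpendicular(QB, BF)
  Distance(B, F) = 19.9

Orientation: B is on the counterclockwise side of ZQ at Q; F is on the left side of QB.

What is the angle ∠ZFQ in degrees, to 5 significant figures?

104.46°

Z is at the origin; ZQ runs at -3.3° with length 36.5, so Q = 36.5·(cos -3.3°, sin -3.3°) = (36.439, -2.1011). ∠ZQB = 76.2°, so QB runs at -3.3° + (180° − 76.2°) = 100.50° from the x-axis; with |QB| = 18.6, B = Q + 18.6·(cos 100.50°, sin 100.50°) = (33.050, 16.187). QB is perpendicular to BF; with |BF| = 19.9 on the left of QB, F = B + 19.9·(-0.98325, -0.18224) = (13.483, 12.561). Then cos ∠ZFQ = FZ·FQ / (|FZ||FQ|), giving 104.46°.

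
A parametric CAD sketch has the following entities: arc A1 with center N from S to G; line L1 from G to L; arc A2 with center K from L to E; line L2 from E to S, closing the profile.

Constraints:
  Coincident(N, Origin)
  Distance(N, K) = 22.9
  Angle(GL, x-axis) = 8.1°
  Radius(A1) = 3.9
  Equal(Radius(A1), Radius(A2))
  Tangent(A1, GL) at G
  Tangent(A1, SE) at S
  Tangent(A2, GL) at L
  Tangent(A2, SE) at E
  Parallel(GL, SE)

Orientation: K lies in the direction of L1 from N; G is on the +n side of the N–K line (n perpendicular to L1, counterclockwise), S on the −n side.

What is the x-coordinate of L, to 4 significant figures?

22.12

The slot axis is L1's direction at 8.1°, so u = (cos 8.1°, sin 8.1°) = (0.9900, 0.1409) and n = (−sin 8.1°, cos 8.1°) = (-0.1409, 0.9900). N is at the origin and K lies 22.9 along u from N, so K = 22.9·u = (22.67, 3.227). Tangency of A1 to both parallel lines with radius 3.9 puts G and S at N ± 3.9·n: G = (-0.5495, 3.861), S = (0.5495, -3.861). Equal radii place L and E the same way about K: L = K + 3.9·n = (22.12, 7.088), E = K − 3.9·n = (23.22, -0.6345). So L.x = 22.12.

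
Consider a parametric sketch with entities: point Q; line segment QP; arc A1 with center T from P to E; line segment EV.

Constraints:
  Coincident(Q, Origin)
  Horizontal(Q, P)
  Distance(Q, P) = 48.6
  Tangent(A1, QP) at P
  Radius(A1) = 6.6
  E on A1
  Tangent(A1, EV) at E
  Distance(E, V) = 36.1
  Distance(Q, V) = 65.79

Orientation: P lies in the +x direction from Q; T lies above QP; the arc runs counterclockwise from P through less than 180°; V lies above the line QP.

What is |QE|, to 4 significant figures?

55.64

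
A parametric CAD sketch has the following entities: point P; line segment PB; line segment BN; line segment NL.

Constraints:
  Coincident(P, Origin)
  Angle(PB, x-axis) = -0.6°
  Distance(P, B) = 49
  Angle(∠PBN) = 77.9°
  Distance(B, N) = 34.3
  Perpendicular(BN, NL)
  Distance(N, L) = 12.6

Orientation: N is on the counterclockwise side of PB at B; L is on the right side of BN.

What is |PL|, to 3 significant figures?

65.1

P is at the origin; PB runs at -0.6° with length 49.0, so B = 49.0·(cos -0.6°, sin -0.6°) = (49.0, -0.513). ∠PBN = 77.9°, so BN runs at -0.6° + (180° − 77.9°) = 102° from the x-axis; with |BN| = 34.3, N = B + 34.3·(cos 102°, sin 102°) = (42.2, 33.1). The perpendicularity gives NL at right angles to BN; with |NL| = 12.6 on the right of BN, L = N + 12.6·(0.980, 0.199) = (54.5, 35.6). Then |PL| = |L − P| = 65.1.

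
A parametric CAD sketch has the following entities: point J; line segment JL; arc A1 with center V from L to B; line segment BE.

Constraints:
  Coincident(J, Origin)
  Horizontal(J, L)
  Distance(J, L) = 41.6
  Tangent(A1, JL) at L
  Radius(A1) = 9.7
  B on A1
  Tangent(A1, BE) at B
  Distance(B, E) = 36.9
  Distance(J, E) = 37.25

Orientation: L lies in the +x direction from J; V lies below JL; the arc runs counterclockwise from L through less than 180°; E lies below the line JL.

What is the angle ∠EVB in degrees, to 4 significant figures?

75.27°

J is at the origin; J and L share the same y with |JL| = 41.6 and L on the +x side, so L = (41.60, 0.000). The tangent condition forces VL to be normal to JL, so V = L + (0, -9.7) = (41.60, -9.700). Since VB ⟂ BE (tangency), |VE| = √(9.7² + 36.9²) = 38.15 regardless of where B sits on A1. So E lies on both circle(J, 37.25) and circle(V, 38.15); the below-JL intersection is E = (12.97, -34.92). B is the foot of the tangent from E: B = (33.55, -4.290).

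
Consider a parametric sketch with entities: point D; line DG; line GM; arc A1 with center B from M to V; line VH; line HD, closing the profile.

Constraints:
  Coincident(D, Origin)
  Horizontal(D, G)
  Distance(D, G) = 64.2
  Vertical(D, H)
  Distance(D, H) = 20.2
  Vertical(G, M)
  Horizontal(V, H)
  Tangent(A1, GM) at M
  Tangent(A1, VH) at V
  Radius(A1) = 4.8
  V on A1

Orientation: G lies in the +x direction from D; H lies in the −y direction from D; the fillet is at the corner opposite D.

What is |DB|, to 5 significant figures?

61.364

D and H share the same x with |DH| = 20.2 and H on the −y side, so H = (0.0000, -20.200). The virtual corner opposite D is at (64.200, -20.200). Since A1 is tangent to GM there, BM ⟂ GM and A1 meets VH tangentially, so BV is at right angles to VH, with radius 4.8, so the center B sits 4.8 in from both sides at B = (59.400, -15.400). Then |DB| = |B − D| = 61.364.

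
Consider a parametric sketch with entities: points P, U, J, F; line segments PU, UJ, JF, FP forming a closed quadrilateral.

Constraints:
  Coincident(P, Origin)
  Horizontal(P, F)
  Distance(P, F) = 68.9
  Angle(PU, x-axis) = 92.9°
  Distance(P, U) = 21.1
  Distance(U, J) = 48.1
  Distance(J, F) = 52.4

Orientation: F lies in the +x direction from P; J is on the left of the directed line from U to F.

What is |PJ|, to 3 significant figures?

60.4

Checks: |UJ| = 48.10 ✓; |JF| = 52.40 ✓.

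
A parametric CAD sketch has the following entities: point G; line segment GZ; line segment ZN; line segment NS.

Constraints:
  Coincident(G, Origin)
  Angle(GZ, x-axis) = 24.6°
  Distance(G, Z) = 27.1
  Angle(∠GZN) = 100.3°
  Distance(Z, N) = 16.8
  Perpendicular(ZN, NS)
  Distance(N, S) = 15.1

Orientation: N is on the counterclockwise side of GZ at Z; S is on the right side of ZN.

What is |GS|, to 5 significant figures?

47.039

G is at the origin; GZ runs at 24.6° with length 27.1, so Z = 27.1·(cos 24.6°, sin 24.6°) = (24.640, 11.281). ∠GZN = 100.3°, so ZN runs at 24.6° + (180° − 100.3°) = 104.30° from the x-axis; with |ZN| = 16.8, N = Z + 16.8·(cos 104.30°, sin 104.30°) = (20.491, 27.561). The perpendicularity gives NS at right angles to ZN; with |NS| = 15.1 on the right of ZN, S = N + 15.1·(0.96902, 0.24700) = (35.123, 31.290). Then |GS| = |S − G| = 47.039.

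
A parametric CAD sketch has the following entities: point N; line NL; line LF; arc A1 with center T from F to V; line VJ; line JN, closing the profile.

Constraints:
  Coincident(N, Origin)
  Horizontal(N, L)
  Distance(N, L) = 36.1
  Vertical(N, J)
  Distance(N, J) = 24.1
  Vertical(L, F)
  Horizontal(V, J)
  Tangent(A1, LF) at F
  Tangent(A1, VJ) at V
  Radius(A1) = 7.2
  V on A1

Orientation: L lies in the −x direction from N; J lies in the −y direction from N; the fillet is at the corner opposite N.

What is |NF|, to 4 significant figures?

39.86

N is at the origin; N and L share the same y with |NL| = 36.1 and L on the −x side, so L = (-36.10, 0.000). N and J share the same x with |NJ| = 24.1 and J on the −y side, so J = (0.000, -24.10). The virtual corner opposite N is at (-36.10, -24.10). Tangency of A1 to LF means the radius TF is perpendicular to LF and tangency of A1 to VJ means the radius TV is perpendicular to VJ, with radius 7.2, so the center T sits 7.2 in from both sides at T = (-28.90, -16.90). That places the tangent points at F = (-36.10, -16.90) on LF and V = (-28.90, -24.10) on VJ. Then |NF| = |F − N| = 39.86.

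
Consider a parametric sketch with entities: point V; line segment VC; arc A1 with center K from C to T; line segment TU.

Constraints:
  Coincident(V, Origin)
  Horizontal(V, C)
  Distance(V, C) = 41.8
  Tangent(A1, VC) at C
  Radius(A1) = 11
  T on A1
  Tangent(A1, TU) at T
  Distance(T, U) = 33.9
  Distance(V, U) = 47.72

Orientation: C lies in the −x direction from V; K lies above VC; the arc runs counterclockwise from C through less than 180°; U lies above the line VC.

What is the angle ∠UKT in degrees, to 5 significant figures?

72.023°

V is at the origin; VC is horizontal with |VC| = 41.8 and C on the −x side, so C = (-41.800, 0.0000). A1 meets VC tangentially, so KC is at right angles to VC, so K = C + (0, 11) = (-41.800, 11.000). Since KT ⟂ TU (tangency), |KU| = √(11.0² + 33.9²) = 35.640 regardless of where T sits on A1. So U lies on both circle(V, 47.72) and circle(K, 35.640); the above-VC intersection is U = (-23.457, 41.557). T is the foot of the tangent from U: T = (-31.082, 8.5257).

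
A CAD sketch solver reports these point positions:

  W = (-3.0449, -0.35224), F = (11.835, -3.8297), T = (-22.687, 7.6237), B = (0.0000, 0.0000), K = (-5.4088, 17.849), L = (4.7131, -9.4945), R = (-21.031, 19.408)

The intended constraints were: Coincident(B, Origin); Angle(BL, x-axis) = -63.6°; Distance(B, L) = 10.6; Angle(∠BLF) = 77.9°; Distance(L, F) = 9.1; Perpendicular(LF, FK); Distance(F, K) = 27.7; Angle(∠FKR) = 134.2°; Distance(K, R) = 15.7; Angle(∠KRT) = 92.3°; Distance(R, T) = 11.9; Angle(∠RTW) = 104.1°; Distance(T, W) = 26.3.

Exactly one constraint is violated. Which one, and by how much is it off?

Distance(T, W) = 26.3 — off by 5.10.

B = (0.00, 0.00) ✓; BL at -63.60° ✓; |BL| = 10.60 ✓; ∠BLF = 77.90° ✓; |LF| = 9.100 ✓; ∠(LF, FK) = 90.00° ✓; |FK| = 27.70 ✓; ∠FKR = 134.2° ✓; |KR| = 15.70 ✓; ∠KRT = 92.30° ✓; |RT| = 11.90 ✓; ∠RTW = 104.1° ✓; |TW| = 21.20 ✗.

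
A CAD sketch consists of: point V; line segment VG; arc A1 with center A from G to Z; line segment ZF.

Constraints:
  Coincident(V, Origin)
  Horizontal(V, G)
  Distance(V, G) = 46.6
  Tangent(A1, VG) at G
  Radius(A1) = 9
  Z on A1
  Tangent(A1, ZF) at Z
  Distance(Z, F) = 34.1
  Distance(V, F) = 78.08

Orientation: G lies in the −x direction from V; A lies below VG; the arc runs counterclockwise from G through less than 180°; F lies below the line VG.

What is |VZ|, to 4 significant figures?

54.98

Checks: |AZ| = 9.000 ✓; ∠(AZ, ZF) = 90.00° ✓; |ZF| = 34.10 ✓; |VF| = 78.08 ✓.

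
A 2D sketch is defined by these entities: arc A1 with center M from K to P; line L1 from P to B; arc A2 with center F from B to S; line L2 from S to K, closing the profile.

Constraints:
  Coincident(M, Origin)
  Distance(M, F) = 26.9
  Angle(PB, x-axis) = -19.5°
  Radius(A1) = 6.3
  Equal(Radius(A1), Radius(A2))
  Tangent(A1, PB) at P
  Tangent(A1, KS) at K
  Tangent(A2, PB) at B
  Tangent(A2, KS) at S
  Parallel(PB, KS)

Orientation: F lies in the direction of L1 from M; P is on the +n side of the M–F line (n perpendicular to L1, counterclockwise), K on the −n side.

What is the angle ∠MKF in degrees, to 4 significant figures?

76.82°

The slot axis is L1's direction at -19.5°, so u = (cos -19.5°, sin -19.5°) = (0.9426, -0.3338) and n = (−sin -19.5°, cos -19.5°) = (0.3338, 0.9426). M is at the origin and F lies 26.9 along u from M, so F = 26.9·u = (25.36, -8.979). Tangency of A1 to both parallel lines with radius 6.3 puts P and K at M ± 6.3·n: P = (2.103, 5.939), K = (-2.103, -5.939). Then cos ∠MKF = KM·KF / (|KM||KF|), giving 76.82°.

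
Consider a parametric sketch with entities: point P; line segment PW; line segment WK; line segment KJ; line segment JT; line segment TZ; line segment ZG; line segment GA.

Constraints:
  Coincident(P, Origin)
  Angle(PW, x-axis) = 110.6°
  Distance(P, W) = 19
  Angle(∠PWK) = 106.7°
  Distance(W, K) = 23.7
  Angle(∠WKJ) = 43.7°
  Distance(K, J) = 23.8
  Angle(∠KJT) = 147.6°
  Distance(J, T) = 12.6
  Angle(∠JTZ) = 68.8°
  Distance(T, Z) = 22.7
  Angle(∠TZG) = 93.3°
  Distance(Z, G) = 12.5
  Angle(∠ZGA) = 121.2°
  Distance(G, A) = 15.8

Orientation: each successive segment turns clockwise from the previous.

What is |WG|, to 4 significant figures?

10.65

∠JTZ = 68.8° gives TZ at 117.4° from the x-axis; with |TZ| = 22.7, Z = (-10.33, 19.34). ∠TZG = 93.3° gives ZG at 30.70° from the x-axis; with |ZG| = 12.5, G = (0.4137, 25.72). Then |WG| = |G − W| = 10.65.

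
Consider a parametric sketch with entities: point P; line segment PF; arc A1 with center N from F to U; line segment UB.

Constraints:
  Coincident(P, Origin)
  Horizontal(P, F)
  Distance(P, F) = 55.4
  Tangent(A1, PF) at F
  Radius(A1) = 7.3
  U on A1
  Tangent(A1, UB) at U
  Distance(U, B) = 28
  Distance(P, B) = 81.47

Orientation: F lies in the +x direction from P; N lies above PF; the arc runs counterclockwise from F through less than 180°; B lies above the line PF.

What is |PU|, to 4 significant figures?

61.55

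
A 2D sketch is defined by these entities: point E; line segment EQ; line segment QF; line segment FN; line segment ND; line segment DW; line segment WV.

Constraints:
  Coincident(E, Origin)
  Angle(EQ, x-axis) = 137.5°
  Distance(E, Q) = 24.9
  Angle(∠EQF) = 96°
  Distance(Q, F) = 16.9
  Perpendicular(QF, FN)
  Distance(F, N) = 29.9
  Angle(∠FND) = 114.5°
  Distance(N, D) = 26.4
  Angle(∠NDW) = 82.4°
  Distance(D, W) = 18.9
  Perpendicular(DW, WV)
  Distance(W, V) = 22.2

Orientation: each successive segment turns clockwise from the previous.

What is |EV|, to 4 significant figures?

14.05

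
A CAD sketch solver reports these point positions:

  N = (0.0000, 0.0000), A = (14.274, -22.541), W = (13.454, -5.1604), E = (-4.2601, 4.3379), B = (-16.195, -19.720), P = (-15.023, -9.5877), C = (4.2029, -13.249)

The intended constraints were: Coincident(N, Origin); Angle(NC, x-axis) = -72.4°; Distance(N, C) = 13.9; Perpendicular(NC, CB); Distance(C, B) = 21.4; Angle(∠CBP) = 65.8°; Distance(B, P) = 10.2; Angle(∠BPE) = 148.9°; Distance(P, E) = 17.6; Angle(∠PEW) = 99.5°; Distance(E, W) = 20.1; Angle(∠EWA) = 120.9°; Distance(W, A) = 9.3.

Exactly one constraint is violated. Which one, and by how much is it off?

Distance(W, A) = 9.3 — off by 8.10.

N = (0.00, 0.00) ✓; NC at -72.40° ✓; |NC| = 13.90 ✓; ∠(NC, CB) = 90.00° ✓; |CB| = 21.40 ✓; ∠CBP = 65.80° ✓; |BP| = 10.20 ✓; ∠BPE = 148.9° ✓; |PE| = 17.60 ✓; ∠PEW = 99.50° ✓; |EW| = 20.10 ✓; ∠EWA = 120.9° ✓; |WA| = 17.40 ✗.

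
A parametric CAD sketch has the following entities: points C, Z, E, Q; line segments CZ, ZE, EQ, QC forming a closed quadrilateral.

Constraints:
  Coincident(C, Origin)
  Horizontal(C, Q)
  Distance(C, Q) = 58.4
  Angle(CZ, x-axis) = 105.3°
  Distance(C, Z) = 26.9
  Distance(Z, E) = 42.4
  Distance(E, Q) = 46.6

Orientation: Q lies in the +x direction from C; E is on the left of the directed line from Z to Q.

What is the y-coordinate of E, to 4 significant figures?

39.19

C is at the origin; CQ is horizontal with |CQ| = 58.4 and Q in +x, so Q = (58.4, 0). CZ runs at 105.3° with |CZ| = 26.9, so Z = (-7.098, 25.95). E is determined by |ZE| = 42.4 and |EQ| = 46.6 together: it lies at the intersection of circle(Z, 42.4) and circle(Q, 46.6). With |ZQ| = 70.45, the foot of the radical line on ZQ is 32.57 from Z and the perpendicular offset is √(42.4² − 32.57²) = 27.14. Taking the left-of-ZQ solution: E = (33.18, 39.19).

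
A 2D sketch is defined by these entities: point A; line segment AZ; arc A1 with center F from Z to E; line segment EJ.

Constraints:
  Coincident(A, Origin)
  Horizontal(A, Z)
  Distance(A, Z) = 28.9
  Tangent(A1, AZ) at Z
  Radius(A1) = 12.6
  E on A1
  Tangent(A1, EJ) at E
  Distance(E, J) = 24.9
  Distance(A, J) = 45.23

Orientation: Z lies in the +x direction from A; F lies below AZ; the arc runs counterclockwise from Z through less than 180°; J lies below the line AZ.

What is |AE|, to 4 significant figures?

22.54

Checks: |FE| = 12.60 ✓; ∠(FE, EJ) = 90.00° ✓; |EJ| = 24.90 ✓; |AJ| = 45.23 ✓.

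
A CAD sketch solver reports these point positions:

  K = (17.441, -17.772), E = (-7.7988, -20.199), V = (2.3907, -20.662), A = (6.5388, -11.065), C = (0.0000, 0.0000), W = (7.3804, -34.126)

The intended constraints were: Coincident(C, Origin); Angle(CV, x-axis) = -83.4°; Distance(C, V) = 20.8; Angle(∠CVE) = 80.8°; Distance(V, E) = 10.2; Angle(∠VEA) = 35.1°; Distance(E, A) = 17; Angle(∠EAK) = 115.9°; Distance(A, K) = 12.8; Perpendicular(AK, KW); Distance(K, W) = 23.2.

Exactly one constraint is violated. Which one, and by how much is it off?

Distance(K, W) = 23.2 — off by 4.00.

C = (0.00, 0.00) ✓; CV at -83.40° ✓; |CV| = 20.80 ✓; ∠CVE = 80.80° ✓; |VE| = 10.20 ✓; ∠VEA = 35.10° ✓; |EA| = 17.00 ✓; ∠EAK = 115.9° ✓; |AK| = 12.80 ✓; ∠(AK, KW) = 90.00° ✓; |KW| = 19.20 ✗.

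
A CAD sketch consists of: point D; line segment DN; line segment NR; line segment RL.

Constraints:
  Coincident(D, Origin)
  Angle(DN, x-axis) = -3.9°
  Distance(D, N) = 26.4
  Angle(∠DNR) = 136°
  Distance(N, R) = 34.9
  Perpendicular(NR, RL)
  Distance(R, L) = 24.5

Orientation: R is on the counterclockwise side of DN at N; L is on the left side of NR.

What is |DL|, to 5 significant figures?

54.242

D is at the origin; DN runs at -3.9° with length 26.4, so N = 26.4·(cos -3.9°, sin -3.9°) = (26.339, -1.7956). ∠DNR = 136.0°, so NR runs at -3.9° + (180° − 136.0°) = 40.100° from the x-axis; with |NR| = 34.9, R = N + 34.9·(cos 40.100°, sin 40.100°) = (53.035, 20.684). NR is perpendicular to RL; with |RL| = 24.5 on the left of NR, L = R + 24.5·(-0.64412, 0.76492) = (37.254, 39.425). Then |DL| = |L − D| = 54.242.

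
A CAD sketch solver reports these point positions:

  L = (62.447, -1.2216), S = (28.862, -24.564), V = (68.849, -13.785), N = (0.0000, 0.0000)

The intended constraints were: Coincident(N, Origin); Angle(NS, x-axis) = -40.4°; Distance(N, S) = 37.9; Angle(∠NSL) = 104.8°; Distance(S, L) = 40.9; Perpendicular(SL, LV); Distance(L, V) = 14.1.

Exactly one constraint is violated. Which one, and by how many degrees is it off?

Perpendicular(SL, LV) — off by 7.80°.

N = (0.00, 0.00) ✓; NS at -40.40° ✓; |NS| = 37.90 ✓; ∠NSL = 104.8° ✓; |SL| = 40.90 ✓; ∠(SL, LV) = 97.80° ✗; |LV| = 14.10 ✓.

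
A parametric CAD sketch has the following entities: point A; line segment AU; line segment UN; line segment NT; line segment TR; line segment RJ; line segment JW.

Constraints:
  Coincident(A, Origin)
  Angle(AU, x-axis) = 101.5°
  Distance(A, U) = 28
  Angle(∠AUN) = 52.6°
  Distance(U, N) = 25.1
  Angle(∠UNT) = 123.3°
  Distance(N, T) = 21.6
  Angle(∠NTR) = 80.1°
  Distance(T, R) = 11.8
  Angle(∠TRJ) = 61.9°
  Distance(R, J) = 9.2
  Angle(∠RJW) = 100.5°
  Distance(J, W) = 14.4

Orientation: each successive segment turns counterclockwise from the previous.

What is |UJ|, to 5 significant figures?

30.114

A is at the origin; AU runs at 101.5° with length 28.0, so U = (-5.5823, 27.438). ∠AUN = 52.6° gives UN at -131.10° from the x-axis; with |UN| = 25.1, N = (-22.082, 8.5235). ∠UNT = 123.3° gives NT at -74.400° from the x-axis; with |NT| = 21.6, T = (-16.274, -12.281). ∠NTR = 80.1° gives TR at 25.500° from the x-axis; with |TR| = 11.8, R = (-5.6232, -7.2008). ∠TRJ = 61.9° gives RJ at 143.60° from the x-axis; with |RJ| = 9.2, J = (-13.028, -1.7414). Then |UJ| = |J − U| = 30.114.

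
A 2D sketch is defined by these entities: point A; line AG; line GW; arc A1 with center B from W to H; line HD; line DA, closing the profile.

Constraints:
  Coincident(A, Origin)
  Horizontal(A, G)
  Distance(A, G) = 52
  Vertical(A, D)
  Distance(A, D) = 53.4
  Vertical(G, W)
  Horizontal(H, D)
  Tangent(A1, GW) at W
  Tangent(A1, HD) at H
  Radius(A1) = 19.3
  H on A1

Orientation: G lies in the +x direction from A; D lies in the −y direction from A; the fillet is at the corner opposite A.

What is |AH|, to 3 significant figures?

62.6

The virtual corner opposite A is at (52.0, -53.4). Tangency of A1 to GW means the radius BW is perpendicular to GW and since A1 is tangent to HD there, BH ⟂ HD, with radius 19.3, so the center B sits 19.3 in from both sides at B = (32.7, -34.1). That places the tangent points at W = (52.0, -34.1) on GW and H = (32.7, -53.4) on HD. Then |AH| = |H − A| = 62.6.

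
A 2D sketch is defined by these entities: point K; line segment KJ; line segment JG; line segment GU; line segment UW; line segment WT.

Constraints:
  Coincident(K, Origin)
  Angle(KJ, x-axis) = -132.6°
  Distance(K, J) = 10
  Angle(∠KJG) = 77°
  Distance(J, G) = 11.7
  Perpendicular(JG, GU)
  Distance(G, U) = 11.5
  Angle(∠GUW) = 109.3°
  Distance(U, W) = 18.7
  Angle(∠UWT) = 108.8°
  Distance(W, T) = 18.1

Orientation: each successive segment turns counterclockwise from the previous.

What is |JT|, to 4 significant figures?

17.46

K is at the origin; KJ runs at -132.6° with length 10.0, so J = (-6.769, -7.361). ∠KJG = 77.0° gives JG at -29.60° from the x-axis; with |JG| = 11.7, G = (3.404, -13.14). JG ⟂ GU, so GU runs at 60.40°; with |GU| = 11.5, U = (9.085, -3.141). ∠GUW = 109.3° gives UW at 131.1° from the x-axis; with |UW| = 18.7, W = (-3.208, 10.95). ∠UWT = 108.8° gives WT at -157.7° from the x-axis; with |WT| = 18.1, T = (-19.95, 4.083). Then |JT| = |T − J| = 17.46.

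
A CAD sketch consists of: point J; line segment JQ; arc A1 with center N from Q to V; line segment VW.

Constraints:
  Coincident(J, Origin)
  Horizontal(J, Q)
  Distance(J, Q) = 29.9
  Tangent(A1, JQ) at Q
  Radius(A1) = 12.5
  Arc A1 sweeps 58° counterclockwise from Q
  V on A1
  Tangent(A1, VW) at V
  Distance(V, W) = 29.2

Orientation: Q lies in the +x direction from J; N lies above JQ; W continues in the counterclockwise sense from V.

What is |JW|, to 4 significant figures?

63.81

J is at the origin; JQ is horizontal with |JQ| = 29.9 and Q on the +x side, so Q = (29.90, 0.000). Tangency of A1 to JQ means the radius NQ is perpendicular to JQ, so N = Q + (0, 12.5) = (29.90, 12.50). On A1, Q sits at bearing -90° from N; a 58° counterclockwise sweep puts V at bearing -32°, so V = N + 12.5·(cos -32°, sin -32°) = (40.50, 5.876). A1 meets VW tangentially, so NV is at right angles to VW, so VW runs along (−sin -32°, cos -32°); with |VW| = 29.2, W = (55.97, 30.64). Then |JW| = |W − J| = 63.81.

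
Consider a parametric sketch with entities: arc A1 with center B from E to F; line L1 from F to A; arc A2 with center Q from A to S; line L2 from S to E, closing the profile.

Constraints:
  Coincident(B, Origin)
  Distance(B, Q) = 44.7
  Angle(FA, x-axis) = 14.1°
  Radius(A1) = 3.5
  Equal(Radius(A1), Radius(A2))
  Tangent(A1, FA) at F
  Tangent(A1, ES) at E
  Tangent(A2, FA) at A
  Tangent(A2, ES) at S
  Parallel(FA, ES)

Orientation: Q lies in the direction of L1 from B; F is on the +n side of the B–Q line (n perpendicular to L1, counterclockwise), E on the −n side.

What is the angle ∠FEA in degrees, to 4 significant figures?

81.10°

The slot axis is L1's direction at 14.1°, so u = (cos 14.1°, sin 14.1°) = (0.9699, 0.2436) and n = (−sin 14.1°, cos 14.1°) = (-0.2436, 0.9699). B is at the origin and Q lies 44.7 along u from B, so Q = 44.7·u = (43.35, 10.89). Tangency of A1 to both parallel lines with radius 3.5 puts F and E at B ± 3.5·n: F = (-0.8527, 3.395), E = (0.8527, -3.395). Equal radii place A and S the same way about Q: A = Q + 3.5·n = (42.50, 14.28), S = Q − 3.5·n = (44.21, 7.495). Then cos ∠FEA = EF·EA / (|EF||EA|), giving 81.10°.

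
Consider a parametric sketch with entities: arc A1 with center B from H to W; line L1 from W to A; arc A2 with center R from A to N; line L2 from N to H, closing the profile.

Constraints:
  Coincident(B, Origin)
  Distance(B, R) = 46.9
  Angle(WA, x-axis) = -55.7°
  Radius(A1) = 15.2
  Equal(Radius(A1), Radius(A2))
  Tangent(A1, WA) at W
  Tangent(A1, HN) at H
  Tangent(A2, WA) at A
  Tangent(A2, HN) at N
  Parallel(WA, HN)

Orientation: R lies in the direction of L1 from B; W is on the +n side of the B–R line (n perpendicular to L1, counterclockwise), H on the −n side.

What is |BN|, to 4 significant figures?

49.30

Tangency of A1 to both parallel lines with radius 15.2 puts W and H at B ± 15.2·n: W = (12.56, 8.566), H = (-12.56, -8.566). Equal radii place A and N the same way about R: A = R + 15.2·n = (38.99, -30.18), N = R − 15.2·n = (13.87, -47.31). Then |BN| = |N − B| = 49.30.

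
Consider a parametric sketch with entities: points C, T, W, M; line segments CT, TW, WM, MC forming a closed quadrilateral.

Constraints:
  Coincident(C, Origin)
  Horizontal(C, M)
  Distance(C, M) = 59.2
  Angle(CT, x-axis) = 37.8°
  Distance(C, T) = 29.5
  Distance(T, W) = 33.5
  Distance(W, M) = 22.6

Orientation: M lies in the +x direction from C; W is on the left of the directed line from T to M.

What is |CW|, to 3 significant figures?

60.8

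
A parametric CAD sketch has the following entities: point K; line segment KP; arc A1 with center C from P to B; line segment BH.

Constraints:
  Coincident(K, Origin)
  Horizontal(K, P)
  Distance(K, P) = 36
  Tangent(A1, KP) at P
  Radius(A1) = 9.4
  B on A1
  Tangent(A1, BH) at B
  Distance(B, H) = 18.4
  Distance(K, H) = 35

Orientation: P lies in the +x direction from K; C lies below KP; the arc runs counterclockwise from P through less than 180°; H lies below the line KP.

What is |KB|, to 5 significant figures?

27.848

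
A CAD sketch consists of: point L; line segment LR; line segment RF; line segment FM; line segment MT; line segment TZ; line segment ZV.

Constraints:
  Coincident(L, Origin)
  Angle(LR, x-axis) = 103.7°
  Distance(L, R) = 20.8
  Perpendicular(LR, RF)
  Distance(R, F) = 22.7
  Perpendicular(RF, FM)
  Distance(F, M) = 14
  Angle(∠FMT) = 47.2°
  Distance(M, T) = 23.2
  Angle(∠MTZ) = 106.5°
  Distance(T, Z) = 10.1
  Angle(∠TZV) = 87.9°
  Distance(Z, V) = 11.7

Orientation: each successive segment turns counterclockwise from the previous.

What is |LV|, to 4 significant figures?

33.12

L is at the origin; LR runs at 103.7° with length 20.8, so R = (-4.926, 20.21). LR is perpendicular to RF, so RF runs at -166.3°; with |RF| = 22.7, F = (-26.98, 14.83). RF is perpendicular to FM, so FM runs at -76.30°; with |FM| = 14.0, M = (-23.66, 1.230). ∠FMT = 47.2° gives MT at 56.50° from the x-axis; with |MT| = 23.2, T = (-10.86, 20.58). ∠MTZ = 106.5° gives TZ at 130.0° from the x-axis; with |TZ| = 10.1, Z = (-17.35, 28.31). ∠TZV = 87.9° gives ZV at -137.9° from the x-axis; with |ZV| = 11.7, V = (-26.03, 20.47). Then |LV| = |V − L| = 33.12.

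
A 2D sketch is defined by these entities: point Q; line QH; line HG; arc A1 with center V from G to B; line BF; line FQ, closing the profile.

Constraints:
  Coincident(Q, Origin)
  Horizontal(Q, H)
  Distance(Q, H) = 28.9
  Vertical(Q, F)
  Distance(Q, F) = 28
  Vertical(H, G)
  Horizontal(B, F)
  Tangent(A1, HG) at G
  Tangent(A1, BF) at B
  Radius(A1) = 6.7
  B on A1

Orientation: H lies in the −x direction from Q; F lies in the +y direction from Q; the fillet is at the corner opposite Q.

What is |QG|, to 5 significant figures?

35.901

The virtual corner opposite Q is at (-28.900, 28.000). A1 meets HG tangentially, so VG is at right angles to HG and the tangent condition forces VB to be normal to BF, with radius 6.7, so the center V sits 6.7 in from both sides at V = (-22.200, 21.300). That places the tangent points at G = (-28.900, 21.300) on HG and B = (-22.200, 28.000) on BF. Then |QG| = |G − Q| = 35.901.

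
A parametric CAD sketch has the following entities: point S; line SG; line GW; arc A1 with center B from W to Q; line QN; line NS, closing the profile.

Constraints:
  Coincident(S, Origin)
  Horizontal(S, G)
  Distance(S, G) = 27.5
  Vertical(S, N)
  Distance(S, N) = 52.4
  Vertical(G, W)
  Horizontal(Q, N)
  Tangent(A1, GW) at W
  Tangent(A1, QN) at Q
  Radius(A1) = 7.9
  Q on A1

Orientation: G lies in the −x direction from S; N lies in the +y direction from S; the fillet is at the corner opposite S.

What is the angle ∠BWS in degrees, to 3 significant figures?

58.3°

The virtual corner opposite S is at (-27.5, 52.4). Tangency of A1 to GW means the radius BW is perpendicular to GW and tangency of A1 to QN means the radius BQ is perpendicular to QN, with radius 7.9, so the center B sits 7.9 in from both sides at B = (-19.6, 44.5). That places the tangent points at W = (-27.5, 44.5) on GW and Q = (-19.6, 52.4) on QN. Then cos ∠BWS = WB·WS / (|WB||WS|), giving 58.3°.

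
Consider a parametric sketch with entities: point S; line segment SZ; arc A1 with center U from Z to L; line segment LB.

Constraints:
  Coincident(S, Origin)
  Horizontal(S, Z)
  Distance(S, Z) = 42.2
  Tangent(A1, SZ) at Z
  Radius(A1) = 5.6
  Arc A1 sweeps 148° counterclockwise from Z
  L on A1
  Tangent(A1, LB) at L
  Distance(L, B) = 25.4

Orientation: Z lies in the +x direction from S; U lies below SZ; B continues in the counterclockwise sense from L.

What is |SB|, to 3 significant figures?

65.3

S is at the origin; S and Z share the same y with |SZ| = 42.2 and Z on the +x side, so Z = (42.2, 0.00). The tangent condition forces UZ to be normal to SZ, so U = Z + (0, -5.6) = (42.2, -5.60). On A1, Z sits at bearing 90° from U; a 148° counterclockwise sweep puts L at bearing 238°, so L = U + 5.6·(cos 238°, sin 238°) = (39.2, -10.3). Since A1 is tangent to LB there, UL ⟂ LB, so LB runs along (−sin 238°, cos 238°); with |LB| = 25.4, B = (60.8, -23.8). Then |SB| = |B − S| = 65.3.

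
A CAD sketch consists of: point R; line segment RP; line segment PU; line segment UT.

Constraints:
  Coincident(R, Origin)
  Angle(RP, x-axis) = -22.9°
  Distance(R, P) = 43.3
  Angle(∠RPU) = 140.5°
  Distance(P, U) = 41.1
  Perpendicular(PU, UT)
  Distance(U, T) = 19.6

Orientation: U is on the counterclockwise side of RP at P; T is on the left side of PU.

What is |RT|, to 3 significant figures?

74.9

R is at the origin; RP runs at -22.9° with length 43.3, so P = 43.3·(cos -22.9°, sin -22.9°) = (39.9, -16.8). ∠RPU = 140.5°, so PU runs at -22.9° + (180° − 140.5°) = 16.6° from the x-axis; with |PU| = 41.1, U = P + 41.1·(cos 16.6°, sin 16.6°) = (79.3, -5.11). PU ⟂ UT; with |UT| = 19.6 on the left of PU, T = U + 19.6·(-0.286, 0.958) = (73.7, 13.7). Then |RT| = |T − R| = 74.9.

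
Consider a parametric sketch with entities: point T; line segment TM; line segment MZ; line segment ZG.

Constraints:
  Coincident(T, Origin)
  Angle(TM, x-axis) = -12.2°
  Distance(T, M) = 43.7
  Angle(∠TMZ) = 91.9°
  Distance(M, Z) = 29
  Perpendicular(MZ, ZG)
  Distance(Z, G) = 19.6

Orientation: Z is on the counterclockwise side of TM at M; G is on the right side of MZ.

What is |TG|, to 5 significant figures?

70.221

T is at the origin; TM runs at -12.2° with length 43.7, so M = 43.7·(cos -12.2°, sin -12.2°) = (42.713, -9.2349). ∠TMZ = 91.9°, so MZ runs at -12.2° + (180° − 91.9°) = 75.900° from the x-axis; with |MZ| = 29.0, Z = M + 29.0·(cos 75.900°, sin 75.900°) = (49.778, 18.891). MZ ⟂ ZG; with |ZG| = 19.6 on the right of MZ, G = Z + 19.6·(0.96987, -0.24362) = (68.787, 14.117). Then |TG| = |G − T| = 70.221.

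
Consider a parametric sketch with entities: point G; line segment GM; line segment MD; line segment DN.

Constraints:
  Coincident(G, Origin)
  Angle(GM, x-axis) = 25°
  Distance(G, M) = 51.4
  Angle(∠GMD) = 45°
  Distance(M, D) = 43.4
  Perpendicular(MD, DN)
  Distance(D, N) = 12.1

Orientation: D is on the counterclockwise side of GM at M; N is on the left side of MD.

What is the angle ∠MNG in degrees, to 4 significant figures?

89.36°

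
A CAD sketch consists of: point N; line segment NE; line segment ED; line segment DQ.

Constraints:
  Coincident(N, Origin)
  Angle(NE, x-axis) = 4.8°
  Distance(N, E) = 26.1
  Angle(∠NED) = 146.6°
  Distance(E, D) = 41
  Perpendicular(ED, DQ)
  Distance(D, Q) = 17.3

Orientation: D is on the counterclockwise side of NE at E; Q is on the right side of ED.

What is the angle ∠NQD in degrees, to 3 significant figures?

63.2°

N is at the origin; NE runs at 4.8° with length 26.1, so E = 26.1·(cos 4.8°, sin 4.8°) = (26.0, 2.18). ∠NED = 146.6°, so ED runs at 4.8° + (180° − 146.6°) = 38.2° from the x-axis; with |ED| = 41.0, D = E + 41.0·(cos 38.2°, sin 38.2°) = (58.2, 27.5). The perpendicularity gives DQ at right angles to ED; with |DQ| = 17.3 on the right of ED, Q = D + 17.3·(0.618, -0.786) = (68.9, 13.9). Then cos ∠NQD = QN·QD / (|QN||QD|), giving 63.2°.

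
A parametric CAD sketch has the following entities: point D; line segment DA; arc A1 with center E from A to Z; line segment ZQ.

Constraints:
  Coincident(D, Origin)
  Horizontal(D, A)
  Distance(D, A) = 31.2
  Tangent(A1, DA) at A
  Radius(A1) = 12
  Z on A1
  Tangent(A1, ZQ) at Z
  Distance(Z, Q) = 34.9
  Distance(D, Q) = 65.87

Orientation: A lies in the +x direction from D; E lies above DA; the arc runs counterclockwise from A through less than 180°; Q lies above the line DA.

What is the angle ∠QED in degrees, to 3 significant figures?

139°

D is at the origin; D and A share the same y with |DA| = 31.2 and A on the +x side, so A = (31.2, 0.00). Tangency of A1 to DA means the radius EA is perpendicular to DA, so E = A + (0, 12) = (31.2, 12.0). Since EZ ⟂ ZQ (tangency), |EQ| = √(12.0² + 34.9²) = 36.9 regardless of where Z sits on A1. So Q lies on both circle(D, 65.87) and circle(E, 36.9); the above-DA intersection is Q = (48.4, 44.6). Z is the foot of the tangent from Q: Z = (43.1, 10.1).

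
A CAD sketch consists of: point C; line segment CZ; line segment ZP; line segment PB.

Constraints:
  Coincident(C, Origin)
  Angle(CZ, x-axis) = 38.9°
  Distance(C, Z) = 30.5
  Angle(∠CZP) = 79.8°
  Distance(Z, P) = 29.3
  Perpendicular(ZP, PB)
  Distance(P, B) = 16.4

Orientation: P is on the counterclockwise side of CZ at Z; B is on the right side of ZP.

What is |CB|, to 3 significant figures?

52.2

∠CZP = 79.8°, so ZP runs at 38.9° + (180° − 79.8°) = 139° from the x-axis; with |ZP| = 29.3, P = Z + 29.3·(cos 139°, sin 139°) = (1.59, 38.3). ZP is perpendicular to PB; with |PB| = 16.4 on the right of ZP, B = P + 16.4·(0.655, 0.756) = (12.3, 50.7). Then |CB| = |B − C| = 52.2.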